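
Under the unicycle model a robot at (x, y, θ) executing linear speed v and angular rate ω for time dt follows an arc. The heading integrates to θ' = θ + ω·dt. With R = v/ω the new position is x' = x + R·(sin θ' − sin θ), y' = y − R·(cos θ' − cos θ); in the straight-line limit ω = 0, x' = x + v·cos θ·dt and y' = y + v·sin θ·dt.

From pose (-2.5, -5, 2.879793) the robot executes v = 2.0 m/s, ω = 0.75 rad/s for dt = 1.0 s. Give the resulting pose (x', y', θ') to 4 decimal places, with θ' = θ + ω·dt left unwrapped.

θ' = 2.8798 + 0.75·1.0 = 3.6298
R = v/ω = 2.0/0.75 = 2.6667
x' = -2.5 + 2.6667·(sin 3.6298 − sin 2.8798) = -4.4410
y' = -5 − 2.6667·(cos 3.6298 − cos 2.8798) = -5.2207

(-4.4410, -5.2207, 3.6298)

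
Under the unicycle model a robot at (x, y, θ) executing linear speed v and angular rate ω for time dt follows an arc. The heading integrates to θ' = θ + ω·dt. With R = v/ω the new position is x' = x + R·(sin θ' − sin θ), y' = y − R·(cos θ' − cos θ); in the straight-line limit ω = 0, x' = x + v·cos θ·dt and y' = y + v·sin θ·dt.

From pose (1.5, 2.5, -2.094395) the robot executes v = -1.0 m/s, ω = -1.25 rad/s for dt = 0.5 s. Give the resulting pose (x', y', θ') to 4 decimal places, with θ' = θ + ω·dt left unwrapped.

θ' = -2.0944 + -1.25·0.5 = -2.7194
R = v/ω = -1.0/-1.25 = 0.8000
x' = 1.5 + 0.8000·(sin -2.7194 − sin -2.0944) = 1.8650
y' = 2.5 − 0.8000·(cos -2.7194 − cos -2.0944) = 2.8298

(1.8650, 2.8298, -2.7194)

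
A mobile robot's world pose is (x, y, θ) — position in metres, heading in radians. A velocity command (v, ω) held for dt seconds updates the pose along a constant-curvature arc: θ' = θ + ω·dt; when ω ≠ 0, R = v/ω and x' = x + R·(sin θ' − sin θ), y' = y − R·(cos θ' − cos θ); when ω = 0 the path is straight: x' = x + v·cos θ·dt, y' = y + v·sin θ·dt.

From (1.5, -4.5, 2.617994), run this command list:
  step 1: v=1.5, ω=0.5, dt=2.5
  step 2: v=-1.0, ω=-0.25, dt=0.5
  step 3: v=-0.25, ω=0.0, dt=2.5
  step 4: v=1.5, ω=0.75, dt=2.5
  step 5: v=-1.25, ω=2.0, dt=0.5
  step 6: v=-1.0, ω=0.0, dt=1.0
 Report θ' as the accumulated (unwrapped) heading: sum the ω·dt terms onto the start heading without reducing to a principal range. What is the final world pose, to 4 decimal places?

(-2.7221, -7.6466, 6.6180)

step 1: θ'=3.8680 (R=3.0000) → pose (-1.9926, -4.8554, 3.8680)
step 2: θ'=3.7430 (R=4.0000) → pose (-1.5990, -4.5475, 3.7430)
step 3: θ'=3.7430 (straight) → pose (-1.0837, -4.1938, 3.7430)
step 4: θ'=5.6180 (R=2.0000) → pose (-1.1865, -7.4165, 5.6180)
step 5: θ'=6.6180 (R=-0.6250) → pose (-1.7776, -7.3180, 6.6180)
step 6: θ'=6.6180 (straight) → pose (-2.7221, -7.6466, 6.6180)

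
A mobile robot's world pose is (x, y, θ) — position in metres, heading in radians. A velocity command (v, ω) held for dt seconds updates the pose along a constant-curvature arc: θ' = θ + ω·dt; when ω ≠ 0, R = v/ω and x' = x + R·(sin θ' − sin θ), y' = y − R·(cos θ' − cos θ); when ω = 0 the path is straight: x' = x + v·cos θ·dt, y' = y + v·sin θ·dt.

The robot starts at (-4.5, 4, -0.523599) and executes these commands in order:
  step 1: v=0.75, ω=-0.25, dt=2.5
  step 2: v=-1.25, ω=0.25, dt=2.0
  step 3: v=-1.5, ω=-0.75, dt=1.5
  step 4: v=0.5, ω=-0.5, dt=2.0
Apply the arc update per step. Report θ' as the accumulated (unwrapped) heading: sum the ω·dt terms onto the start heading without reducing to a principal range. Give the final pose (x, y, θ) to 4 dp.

step 1: θ'=-1.1486 (R=-3.0000) → pose (-3.2634, 2.6312, -1.1486)
step 2: θ'=-0.6486 (R=-5.0000) → pose (-4.8040, 4.5670, -0.6486)
step 3: θ'=-1.7736 (R=2.0000) → pose (-5.5549, 6.5637, -1.7736)
step 4: θ'=-2.7736 (R=-1.0000) → pose (-6.1747, 5.8321, -2.7736)

(-6.1747, 5.8321, -2.7736)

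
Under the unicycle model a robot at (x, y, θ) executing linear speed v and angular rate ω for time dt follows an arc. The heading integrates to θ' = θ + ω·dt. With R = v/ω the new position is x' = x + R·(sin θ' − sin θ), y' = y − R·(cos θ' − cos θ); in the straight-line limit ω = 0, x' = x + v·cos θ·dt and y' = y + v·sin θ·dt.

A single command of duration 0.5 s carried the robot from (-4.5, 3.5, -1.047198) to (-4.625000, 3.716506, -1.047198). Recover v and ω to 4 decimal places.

Δθ = -1.047198 − -1.047198 = 0.000000
ω = Δθ/dt = 0.000000/0.5 = 0.0000
ω = 0 → v = (Δx·cos θ + Δy·sin θ)/dt = -0.5000

v = -0.5000, ω = 0.0000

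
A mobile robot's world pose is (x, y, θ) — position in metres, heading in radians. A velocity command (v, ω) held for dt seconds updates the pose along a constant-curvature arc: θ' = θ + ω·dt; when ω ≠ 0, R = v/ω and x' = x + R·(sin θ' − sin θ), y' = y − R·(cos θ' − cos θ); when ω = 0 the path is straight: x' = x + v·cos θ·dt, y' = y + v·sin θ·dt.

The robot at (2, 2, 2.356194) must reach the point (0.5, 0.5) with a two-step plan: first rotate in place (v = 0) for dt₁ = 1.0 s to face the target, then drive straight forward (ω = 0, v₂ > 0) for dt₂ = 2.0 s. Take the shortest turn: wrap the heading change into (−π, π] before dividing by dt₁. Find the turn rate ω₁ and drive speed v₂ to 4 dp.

heading to target = atan2(0.5−2, 0.5−2) = -2.3562
Δθ = wrap(-2.3562 − 2.3562) = 1.5708; ω₁ = Δθ/dt₁ = 1.5708
distance = √((0.5−2)² + (0.5−2)²) = 2.1213; v₂ = distance/dt₂ = 1.0607

ω₁ = 1.5708, v₂ = 1.0607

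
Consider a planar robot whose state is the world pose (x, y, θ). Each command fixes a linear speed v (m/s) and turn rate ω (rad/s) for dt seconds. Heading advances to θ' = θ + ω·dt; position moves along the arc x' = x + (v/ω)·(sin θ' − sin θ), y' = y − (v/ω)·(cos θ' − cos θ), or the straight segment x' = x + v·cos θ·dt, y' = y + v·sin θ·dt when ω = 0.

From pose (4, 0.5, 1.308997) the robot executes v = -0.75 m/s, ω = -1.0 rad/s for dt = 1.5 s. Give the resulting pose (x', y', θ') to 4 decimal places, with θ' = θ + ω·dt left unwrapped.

(3.1332, -0.0422, -0.1910)

θ' = 1.3090 + -1.0·1.5 = -0.1910
R = v/ω = -0.75/-1.0 = 0.7500
x' = 4 + 0.7500·(sin -0.1910 − sin 1.3090) = 3.1332
y' = 0.5 − 0.7500·(cos -0.1910 − cos 1.3090) = -0.0422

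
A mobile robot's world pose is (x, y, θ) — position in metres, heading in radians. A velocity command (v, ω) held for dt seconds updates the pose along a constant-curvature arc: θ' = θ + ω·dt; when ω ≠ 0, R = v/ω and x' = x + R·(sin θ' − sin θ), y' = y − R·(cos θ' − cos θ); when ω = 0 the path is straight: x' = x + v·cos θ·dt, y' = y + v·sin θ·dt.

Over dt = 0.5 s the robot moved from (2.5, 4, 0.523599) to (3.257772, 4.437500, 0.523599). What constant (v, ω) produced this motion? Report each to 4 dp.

v = 1.7500, ω = 0.0000

Δθ = 0.523599 − 0.523599 = 0.000000
ω = Δθ/dt = 0.000000/0.5 = 0.0000
ω = 0 → v = (Δx·cos θ + Δy·sin θ)/dt = 1.7500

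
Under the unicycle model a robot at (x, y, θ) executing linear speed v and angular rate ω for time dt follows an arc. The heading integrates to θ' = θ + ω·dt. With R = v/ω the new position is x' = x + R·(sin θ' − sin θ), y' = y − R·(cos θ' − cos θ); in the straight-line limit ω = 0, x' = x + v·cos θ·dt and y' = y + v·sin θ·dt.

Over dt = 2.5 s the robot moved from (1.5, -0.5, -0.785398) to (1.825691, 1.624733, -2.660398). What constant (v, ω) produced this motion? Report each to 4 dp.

Δθ = -2.660398 − -0.785398 = -1.875000
ω = Δθ/dt = -1.875000/2.5 = -0.7500
R = −Δy/(cos θ' − cos θ) = 1.3333
v = R·ω = 1.3333·-0.7500 = -1.0000

v = -1.0000, ω = -0.7500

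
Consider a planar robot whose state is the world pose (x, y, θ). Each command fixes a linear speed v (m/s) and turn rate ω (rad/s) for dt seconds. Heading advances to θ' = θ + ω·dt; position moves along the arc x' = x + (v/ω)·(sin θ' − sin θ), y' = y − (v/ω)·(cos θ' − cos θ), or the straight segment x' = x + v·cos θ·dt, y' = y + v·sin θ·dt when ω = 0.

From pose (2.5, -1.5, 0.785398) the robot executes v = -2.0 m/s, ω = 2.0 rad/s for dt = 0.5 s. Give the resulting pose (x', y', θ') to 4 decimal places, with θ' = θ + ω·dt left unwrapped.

θ' = 0.7854 + 2.0·0.5 = 1.7854
R = v/ω = -2.0/2.0 = -1.0000
x' = 2.5 + -1.0000·(sin 1.7854 − sin 0.7854) = 2.2300
y' = -1.5 − -1.0000·(cos 1.7854 − cos 0.7854) = -2.4201

(2.2300, -2.4201, 1.7854)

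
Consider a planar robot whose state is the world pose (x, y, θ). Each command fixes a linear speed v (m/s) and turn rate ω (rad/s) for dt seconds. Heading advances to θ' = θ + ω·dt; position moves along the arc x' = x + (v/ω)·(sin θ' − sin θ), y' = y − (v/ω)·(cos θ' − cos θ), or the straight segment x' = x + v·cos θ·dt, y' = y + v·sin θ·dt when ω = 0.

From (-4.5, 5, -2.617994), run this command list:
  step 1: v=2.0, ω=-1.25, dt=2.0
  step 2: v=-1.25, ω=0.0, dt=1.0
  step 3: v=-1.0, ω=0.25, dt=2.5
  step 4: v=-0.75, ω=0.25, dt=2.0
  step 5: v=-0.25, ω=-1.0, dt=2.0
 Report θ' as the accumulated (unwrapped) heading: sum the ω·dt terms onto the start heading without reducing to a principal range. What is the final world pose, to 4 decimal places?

step 1: θ'=-5.1180 (R=-1.6000) → pose (-6.7702, 7.0170, -5.1180)
step 2: θ'=-5.1180 (straight) → pose (-7.2634, 5.8684, -5.1180)
step 3: θ'=-4.4930 (R=-4.0000) → pose (-7.4921, 3.4195, -4.4930)
step 4: θ'=-3.9930 (R=-3.0000) → pose (-6.8206, 2.0957, -3.9930)
step 5: θ'=-5.9930 (R=0.2500) → pose (-6.9371, 1.6914, -5.9930)

(-6.9371, 1.6914, -5.9930)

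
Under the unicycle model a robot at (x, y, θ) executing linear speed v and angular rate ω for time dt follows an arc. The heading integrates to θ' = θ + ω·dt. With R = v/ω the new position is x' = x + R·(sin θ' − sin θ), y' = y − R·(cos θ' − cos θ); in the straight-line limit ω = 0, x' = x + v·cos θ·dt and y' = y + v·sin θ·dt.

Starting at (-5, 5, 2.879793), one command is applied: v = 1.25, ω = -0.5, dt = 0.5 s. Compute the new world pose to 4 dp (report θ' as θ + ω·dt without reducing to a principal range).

θ' = 2.8798 + -0.5·0.5 = 2.6298
R = v/ω = 1.25/-0.5 = -2.5000
x' = -5 + -2.5000·(sin 2.6298 − sin 2.8798) = -5.5773
y' = 5 − -2.5000·(cos 2.6298 − cos 2.8798) = 5.2352

(-5.5773, 5.2352, 2.6298)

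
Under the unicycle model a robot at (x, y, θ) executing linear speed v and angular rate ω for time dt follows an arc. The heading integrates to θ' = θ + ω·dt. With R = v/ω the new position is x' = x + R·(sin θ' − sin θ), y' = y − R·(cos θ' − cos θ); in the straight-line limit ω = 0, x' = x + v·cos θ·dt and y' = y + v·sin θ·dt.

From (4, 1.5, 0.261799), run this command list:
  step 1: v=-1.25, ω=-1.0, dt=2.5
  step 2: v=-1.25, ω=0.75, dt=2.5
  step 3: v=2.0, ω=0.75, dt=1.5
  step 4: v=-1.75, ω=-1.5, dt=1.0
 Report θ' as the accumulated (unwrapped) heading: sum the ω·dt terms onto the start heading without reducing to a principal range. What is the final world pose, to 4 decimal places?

(3.1754, 6.6150, -0.7382)

step 1: θ'=-2.2382 (R=1.2500) → pose (2.6947, 3.4811, -2.2382)
step 2: θ'=-0.3632 (R=-1.6667) → pose (1.9778, 6.0706, -0.3632)
step 3: θ'=0.7618 (R=2.6667) → pose (4.7657, 6.6337, 0.7618)
step 4: θ'=-0.7382 (R=1.1667) → pose (3.1754, 6.6150, -0.7382)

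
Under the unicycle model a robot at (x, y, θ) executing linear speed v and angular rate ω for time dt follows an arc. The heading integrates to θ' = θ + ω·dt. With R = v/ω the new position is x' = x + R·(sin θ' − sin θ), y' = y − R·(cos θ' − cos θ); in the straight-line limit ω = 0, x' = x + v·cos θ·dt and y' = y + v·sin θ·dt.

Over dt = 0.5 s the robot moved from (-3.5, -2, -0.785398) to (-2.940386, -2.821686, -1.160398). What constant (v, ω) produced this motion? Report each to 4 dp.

v = 2.0000, ω = -0.7500

Δθ = -1.160398 − -0.785398 = -0.375000
ω = Δθ/dt = -0.375000/0.5 = -0.7500
R = −Δy/(cos θ' − cos θ) = -2.6667
v = R·ω = -2.6667·-0.7500 = 2.0000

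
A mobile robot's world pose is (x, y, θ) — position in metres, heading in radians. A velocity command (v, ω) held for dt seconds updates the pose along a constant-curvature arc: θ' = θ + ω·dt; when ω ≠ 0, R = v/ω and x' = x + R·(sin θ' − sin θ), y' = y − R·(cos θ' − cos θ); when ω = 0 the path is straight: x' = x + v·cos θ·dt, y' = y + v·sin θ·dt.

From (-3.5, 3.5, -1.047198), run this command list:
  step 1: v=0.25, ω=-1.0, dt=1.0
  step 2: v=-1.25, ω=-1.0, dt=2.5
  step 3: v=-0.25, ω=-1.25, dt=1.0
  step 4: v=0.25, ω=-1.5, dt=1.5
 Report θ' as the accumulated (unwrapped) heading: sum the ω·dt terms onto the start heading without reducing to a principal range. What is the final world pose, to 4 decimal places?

step 1: θ'=-2.0472 (R=-0.2500) → pose (-3.4943, 3.2604, -2.0472)
step 2: θ'=-4.5472 (R=1.2500) → pose (-1.1505, 2.8927, -4.5472)
step 3: θ'=-5.7972 (R=0.2000) → pose (-1.2544, 2.6829, -5.7972)
step 4: θ'=-8.0472 (R=-0.1667) → pose (-1.0130, 2.5036, -8.0472)

(-1.0130, 2.5036, -8.0472)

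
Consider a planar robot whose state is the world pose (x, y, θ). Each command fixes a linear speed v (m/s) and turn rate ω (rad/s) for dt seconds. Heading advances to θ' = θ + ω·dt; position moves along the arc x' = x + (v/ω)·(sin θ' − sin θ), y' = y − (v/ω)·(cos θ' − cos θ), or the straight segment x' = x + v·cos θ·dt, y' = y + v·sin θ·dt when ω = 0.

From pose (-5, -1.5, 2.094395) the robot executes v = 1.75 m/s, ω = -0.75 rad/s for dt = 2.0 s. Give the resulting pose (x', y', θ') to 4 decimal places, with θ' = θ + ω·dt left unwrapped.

θ' = 2.0944 + -0.75·2.0 = 0.5944
R = v/ω = 1.75/-0.75 = -2.3333
x' = -5 + -2.3333·(sin 0.5944 − sin 2.0944) = -4.2860
y' = -1.5 − -2.3333·(cos 0.5944 − cos 2.0944) = 1.5998

(-4.2860, 1.5998, 0.5944)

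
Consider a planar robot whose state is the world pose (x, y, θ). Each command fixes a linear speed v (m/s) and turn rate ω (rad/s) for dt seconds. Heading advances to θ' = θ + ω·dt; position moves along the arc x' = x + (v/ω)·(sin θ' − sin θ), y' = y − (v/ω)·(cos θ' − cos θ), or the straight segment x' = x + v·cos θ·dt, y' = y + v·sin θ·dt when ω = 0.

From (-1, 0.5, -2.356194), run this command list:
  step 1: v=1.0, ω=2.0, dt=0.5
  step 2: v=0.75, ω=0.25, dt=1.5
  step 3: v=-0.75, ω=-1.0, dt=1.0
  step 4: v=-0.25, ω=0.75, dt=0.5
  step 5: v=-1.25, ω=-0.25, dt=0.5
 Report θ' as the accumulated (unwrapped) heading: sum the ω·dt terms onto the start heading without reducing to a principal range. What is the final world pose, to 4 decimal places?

(-0.6731, 0.4698, -1.7312)

step 1: θ'=-1.3562 (R=0.5000) → pose (-1.1350, 0.0400, -1.3562)
step 2: θ'=-0.9812 (R=3.0000) → pose (-0.6973, -0.9892, -0.9812)
step 3: θ'=-1.9812 (R=0.7500) → pose (-0.7616, -0.2730, -1.9812)
step 4: θ'=-1.6062 (R=-0.3333) → pose (-0.7342, -0.1518, -1.6062)
step 5: θ'=-1.7312 (R=5.0000) → pose (-0.6731, 0.4698, -1.7312)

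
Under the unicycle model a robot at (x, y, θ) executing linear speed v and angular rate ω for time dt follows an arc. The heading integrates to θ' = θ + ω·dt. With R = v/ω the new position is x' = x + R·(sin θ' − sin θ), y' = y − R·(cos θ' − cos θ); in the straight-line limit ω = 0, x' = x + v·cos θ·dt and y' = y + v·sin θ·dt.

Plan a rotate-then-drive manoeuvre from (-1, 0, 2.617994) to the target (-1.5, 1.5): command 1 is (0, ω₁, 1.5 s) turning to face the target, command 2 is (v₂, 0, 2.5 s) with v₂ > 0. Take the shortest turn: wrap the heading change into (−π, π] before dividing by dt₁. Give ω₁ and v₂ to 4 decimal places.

heading to target = atan2(1.5−0, -1.5−-1) = 1.8925
Δθ = wrap(1.8925 − 2.6180) = -0.7254; ω₁ = Δθ/dt₁ = -0.4836
distance = √((-1.5−-1)² + (1.5−0)²) = 1.5811; v₂ = distance/dt₂ = 0.6325

ω₁ = -0.4836, v₂ = 0.6325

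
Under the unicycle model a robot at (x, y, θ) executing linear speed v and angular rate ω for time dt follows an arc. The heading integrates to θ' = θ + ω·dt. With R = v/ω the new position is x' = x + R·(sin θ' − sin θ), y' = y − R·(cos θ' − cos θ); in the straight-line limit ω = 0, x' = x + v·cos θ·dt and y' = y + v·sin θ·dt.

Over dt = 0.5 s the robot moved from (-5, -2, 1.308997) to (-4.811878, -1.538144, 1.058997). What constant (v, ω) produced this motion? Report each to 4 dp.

Δθ = 1.058997 − 1.308997 = -0.250000
ω = Δθ/dt = -0.250000/0.5 = -0.5000
R = −Δy/(cos θ' − cos θ) = -2.0000
v = R·ω = -2.0000·-0.5000 = 1.0000

v = 1.0000, ω = -0.5000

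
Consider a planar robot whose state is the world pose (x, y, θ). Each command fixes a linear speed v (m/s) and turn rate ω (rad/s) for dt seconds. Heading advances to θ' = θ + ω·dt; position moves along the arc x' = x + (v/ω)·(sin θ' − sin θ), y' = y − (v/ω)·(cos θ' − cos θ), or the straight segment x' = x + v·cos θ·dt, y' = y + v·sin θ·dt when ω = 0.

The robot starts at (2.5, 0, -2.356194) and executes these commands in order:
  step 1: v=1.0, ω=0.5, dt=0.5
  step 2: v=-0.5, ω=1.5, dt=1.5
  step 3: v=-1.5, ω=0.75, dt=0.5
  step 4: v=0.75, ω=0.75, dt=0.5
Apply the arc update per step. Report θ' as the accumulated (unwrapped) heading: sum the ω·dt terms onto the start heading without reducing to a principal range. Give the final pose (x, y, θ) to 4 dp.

(1.4382, 0.1055, 0.8938)

step 1: θ'=-2.1062 (R=2.0000) → pose (2.1941, -0.3938, -2.1062)
step 2: θ'=0.1438 (R=-0.3333) → pose (1.8596, 0.1061, 0.1438)
step 3: θ'=0.5188 (R=-2.0000) → pose (1.1546, -0.1364, 0.5188)
step 4: θ'=0.8938 (R=1.0000) → pose (1.4382, 0.1055, 0.8938)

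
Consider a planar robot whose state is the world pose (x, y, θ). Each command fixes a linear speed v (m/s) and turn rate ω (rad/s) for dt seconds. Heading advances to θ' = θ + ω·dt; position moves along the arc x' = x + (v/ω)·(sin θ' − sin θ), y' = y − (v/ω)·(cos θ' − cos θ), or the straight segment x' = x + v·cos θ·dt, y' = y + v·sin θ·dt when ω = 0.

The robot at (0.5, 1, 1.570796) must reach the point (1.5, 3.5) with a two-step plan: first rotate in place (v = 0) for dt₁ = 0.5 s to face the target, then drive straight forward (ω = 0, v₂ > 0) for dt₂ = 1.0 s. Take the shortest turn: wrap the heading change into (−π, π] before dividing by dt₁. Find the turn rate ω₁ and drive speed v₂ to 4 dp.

heading to target = atan2(3.5−1, 1.5−0.5) = 1.1903
Δθ = wrap(1.1903 − 1.5708) = -0.3805; ω₁ = Δθ/dt₁ = -0.7610
distance = √((1.5−0.5)² + (3.5−1)²) = 2.6926; v₂ = distance/dt₂ = 2.6926

ω₁ = -0.7610, v₂ = 2.6926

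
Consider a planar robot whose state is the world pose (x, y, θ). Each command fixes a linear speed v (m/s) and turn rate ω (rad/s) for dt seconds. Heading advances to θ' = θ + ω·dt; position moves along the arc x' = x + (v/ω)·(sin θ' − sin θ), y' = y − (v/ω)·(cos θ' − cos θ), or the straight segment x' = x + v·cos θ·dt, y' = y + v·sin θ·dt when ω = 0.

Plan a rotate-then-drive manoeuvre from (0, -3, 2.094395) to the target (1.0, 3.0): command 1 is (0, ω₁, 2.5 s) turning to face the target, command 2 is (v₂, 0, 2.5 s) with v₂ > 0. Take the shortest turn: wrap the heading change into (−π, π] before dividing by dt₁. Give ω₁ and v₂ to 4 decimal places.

heading to target = atan2(3−-3, 1−0) = 1.4056
Δθ = wrap(1.4056 − 2.0944) = -0.6887; ω₁ = Δθ/dt₁ = -0.2755
distance = √((1−0)² + (3−-3)²) = 6.0828; v₂ = distance/dt₂ = 2.4331

ω₁ = -0.2755, v₂ = 2.4331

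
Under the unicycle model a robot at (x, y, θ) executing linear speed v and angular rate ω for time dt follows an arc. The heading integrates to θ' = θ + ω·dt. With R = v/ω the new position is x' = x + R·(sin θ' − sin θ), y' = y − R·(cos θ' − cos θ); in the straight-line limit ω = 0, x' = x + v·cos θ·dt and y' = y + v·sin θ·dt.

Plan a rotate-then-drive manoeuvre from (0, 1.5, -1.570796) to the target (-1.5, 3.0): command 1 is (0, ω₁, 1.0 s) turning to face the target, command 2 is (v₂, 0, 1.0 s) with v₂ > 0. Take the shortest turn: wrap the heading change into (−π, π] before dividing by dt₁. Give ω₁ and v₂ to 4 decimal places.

heading to target = atan2(3−1.5, -1.5−0) = 2.3562
Δθ = wrap(2.3562 − -1.5708) = -2.3562; ω₁ = Δθ/dt₁ = -2.3562
distance = √((-1.5−0)² + (3−1.5)²) = 2.1213; v₂ = distance/dt₂ = 2.1213

ω₁ = -2.3562, v₂ = 2.1213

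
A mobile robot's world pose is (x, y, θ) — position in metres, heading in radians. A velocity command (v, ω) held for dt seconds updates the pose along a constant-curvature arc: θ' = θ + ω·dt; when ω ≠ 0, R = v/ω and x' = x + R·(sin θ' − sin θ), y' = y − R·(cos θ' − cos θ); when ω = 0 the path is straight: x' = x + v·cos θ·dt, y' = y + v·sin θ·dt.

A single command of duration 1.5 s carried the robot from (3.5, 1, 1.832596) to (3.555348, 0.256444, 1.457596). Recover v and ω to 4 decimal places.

Δθ = 1.457596 − 1.832596 = -0.375000
ω = Δθ/dt = -0.375000/1.5 = -0.2500
R = −Δy/(cos θ' − cos θ) = 2.0000
v = R·ω = 2.0000·-0.2500 = -0.5000

v = -0.5000, ω = -0.2500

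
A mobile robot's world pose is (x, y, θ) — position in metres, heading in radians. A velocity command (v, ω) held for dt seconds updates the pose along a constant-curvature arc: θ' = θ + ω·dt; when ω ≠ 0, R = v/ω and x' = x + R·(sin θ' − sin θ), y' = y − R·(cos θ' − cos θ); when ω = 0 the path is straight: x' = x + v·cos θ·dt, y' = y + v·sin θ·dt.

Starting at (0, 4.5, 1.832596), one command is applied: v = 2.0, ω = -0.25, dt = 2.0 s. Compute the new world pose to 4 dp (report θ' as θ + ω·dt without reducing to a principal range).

θ' = 1.8326 + -0.25·2.0 = 1.3326
R = v/ω = 2.0/-0.25 = -8.0000
x' = 0 + -8.0000·(sin 1.3326 − sin 1.8326) = -0.0467
y' = 4.5 − -8.0000·(cos 1.3326 − cos 1.8326) = 8.4582

(-0.0467, 8.4582, 1.3326)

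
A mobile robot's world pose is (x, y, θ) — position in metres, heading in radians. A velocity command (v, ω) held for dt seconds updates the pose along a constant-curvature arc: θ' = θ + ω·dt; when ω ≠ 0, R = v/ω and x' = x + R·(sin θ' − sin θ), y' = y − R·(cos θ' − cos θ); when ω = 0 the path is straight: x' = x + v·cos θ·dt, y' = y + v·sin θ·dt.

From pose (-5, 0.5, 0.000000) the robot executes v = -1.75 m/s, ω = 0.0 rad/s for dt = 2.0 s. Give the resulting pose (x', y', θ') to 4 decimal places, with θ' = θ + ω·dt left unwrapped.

(-8.5000, 0.5000, 0.0000)

θ' = 0.0000 + 0.0·2.0 = 0.0000
ω = 0 → straight: x' = -5 + -1.75·cos(0.0000)·2.0 = -8.5000
y' = 0.5 + -1.75·sin(0.0000)·2.0 = 0.5000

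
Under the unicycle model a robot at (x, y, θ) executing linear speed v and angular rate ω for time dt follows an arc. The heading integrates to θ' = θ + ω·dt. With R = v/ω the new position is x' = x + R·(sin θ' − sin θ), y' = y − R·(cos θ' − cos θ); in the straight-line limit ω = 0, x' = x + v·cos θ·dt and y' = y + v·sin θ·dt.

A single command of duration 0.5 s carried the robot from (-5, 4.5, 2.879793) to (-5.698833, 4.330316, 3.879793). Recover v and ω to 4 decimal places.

v = 1.5000, ω = 2.0000

Δθ = 3.879793 − 2.879793 = 1.000000
ω = Δθ/dt = 1.000000/0.5 = 2.0000
R = Δx/(sin θ' − sin θ) = 0.7500
v = R·ω = 0.7500·2.0000 = 1.5000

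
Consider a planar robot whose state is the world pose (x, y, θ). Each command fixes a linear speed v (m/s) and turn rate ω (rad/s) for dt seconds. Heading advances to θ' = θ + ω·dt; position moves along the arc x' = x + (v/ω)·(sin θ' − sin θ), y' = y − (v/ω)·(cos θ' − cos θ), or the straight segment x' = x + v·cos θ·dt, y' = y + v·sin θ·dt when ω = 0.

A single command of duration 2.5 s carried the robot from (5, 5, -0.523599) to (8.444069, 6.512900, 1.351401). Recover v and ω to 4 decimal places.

Δθ = 1.351401 − -0.523599 = 1.875000
ω = Δθ/dt = 1.875000/2.5 = 0.7500
R = Δx/(sin θ' − sin θ) = 2.3333
v = R·ω = 2.3333·0.7500 = 1.7500

v = 1.7500, ω = 0.7500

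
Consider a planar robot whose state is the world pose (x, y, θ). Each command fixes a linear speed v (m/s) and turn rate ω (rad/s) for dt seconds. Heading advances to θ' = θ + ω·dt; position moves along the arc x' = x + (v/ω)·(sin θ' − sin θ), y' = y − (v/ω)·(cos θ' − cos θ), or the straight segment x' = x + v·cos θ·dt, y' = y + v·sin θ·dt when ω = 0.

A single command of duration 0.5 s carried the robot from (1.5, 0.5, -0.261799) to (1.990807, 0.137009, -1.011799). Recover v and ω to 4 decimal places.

Δθ = -1.011799 − -0.261799 = -0.750000
ω = Δθ/dt = -0.750000/0.5 = -1.5000
R = Δx/(sin θ' − sin θ) = -0.8333
v = R·ω = -0.8333·-1.5000 = 1.2500

v = 1.2500, ω = -1.5000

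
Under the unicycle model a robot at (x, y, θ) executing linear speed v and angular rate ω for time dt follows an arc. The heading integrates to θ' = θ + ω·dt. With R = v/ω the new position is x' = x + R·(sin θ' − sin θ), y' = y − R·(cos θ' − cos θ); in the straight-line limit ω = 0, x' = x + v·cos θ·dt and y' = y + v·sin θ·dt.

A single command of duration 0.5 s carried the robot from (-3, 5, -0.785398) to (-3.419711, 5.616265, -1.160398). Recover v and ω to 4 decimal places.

v = -1.5000, ω = -0.7500

Δθ = -1.160398 − -0.785398 = -0.375000
ω = Δθ/dt = -0.375000/0.5 = -0.7500
R = −Δy/(cos θ' − cos θ) = 2.0000
v = R·ω = 2.0000·-0.7500 = -1.5000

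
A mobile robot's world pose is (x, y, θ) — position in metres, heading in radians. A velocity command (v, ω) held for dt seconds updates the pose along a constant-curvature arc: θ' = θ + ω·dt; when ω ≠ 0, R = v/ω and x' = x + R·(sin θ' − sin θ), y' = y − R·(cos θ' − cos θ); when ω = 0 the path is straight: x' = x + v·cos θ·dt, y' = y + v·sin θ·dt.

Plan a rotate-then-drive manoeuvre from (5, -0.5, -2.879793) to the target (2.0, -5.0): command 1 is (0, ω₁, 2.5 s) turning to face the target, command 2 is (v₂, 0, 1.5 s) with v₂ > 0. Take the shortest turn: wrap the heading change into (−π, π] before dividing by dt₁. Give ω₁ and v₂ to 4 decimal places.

heading to target = atan2(-5−-0.5, 2−5) = -2.1588
Δθ = wrap(-2.1588 − -2.8798) = 0.7210; ω₁ = Δθ/dt₁ = 0.2884
distance = √((2−5)² + (-5−-0.5)²) = 5.4083; v₂ = distance/dt₂ = 3.6056

ω₁ = 0.2884, v₂ = 3.6056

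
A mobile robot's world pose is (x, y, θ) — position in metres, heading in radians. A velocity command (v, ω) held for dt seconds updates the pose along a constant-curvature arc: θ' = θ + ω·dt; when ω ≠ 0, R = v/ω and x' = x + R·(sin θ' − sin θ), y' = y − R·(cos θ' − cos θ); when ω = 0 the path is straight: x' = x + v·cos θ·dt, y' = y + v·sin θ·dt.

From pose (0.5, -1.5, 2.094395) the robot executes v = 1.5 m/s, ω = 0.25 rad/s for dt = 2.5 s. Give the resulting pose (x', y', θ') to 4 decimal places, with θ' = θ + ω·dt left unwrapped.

(-2.2376, 0.9731, 2.7194)

θ' = 2.0944 + 0.25·2.5 = 2.7194
R = v/ω = 1.5/0.25 = 6.0000
x' = 0.5 + 6.0000·(sin 2.7194 − sin 2.0944) = -2.2376
y' = -1.5 − 6.0000·(cos 2.7194 − cos 2.0944) = 0.9731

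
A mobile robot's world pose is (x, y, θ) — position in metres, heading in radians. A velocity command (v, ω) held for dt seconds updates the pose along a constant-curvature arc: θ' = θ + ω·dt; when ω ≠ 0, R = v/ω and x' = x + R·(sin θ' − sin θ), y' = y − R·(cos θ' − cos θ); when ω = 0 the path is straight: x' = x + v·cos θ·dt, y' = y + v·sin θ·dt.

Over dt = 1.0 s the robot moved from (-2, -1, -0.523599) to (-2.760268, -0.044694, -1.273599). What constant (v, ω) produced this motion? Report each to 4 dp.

v = -1.2500, ω = -0.7500

Δθ = -1.273599 − -0.523599 = -0.750000
ω = Δθ/dt = -0.750000/1.0 = -0.7500
R = −Δy/(cos θ' − cos θ) = 1.6667
v = R·ω = 1.6667·-0.7500 = -1.2500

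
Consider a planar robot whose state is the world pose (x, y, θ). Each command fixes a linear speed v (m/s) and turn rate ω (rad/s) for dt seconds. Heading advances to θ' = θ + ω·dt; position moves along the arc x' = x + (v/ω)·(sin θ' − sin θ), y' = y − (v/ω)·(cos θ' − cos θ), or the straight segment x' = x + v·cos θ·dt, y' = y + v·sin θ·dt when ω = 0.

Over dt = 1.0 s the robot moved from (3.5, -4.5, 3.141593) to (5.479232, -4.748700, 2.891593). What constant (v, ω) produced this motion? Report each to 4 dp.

Δθ = 2.891593 − 3.141593 = -0.250000
ω = Δθ/dt = -0.250000/1.0 = -0.2500
R = Δx/(sin θ' − sin θ) = 8.0000
v = R·ω = 8.0000·-0.2500 = -2.0000

v = -2.0000, ω = -0.2500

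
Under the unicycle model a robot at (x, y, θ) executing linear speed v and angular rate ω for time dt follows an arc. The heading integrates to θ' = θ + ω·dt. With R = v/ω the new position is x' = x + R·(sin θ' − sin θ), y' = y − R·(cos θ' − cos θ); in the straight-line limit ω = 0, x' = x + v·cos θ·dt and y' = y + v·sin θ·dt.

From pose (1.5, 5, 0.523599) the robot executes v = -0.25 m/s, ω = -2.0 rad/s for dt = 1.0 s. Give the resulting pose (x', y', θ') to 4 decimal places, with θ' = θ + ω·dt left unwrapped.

θ' = 0.5236 + -2.0·1.0 = -1.4764
R = v/ω = -0.25/-2.0 = 0.1250
x' = 1.5 + 0.1250·(sin -1.4764 − sin 0.5236) = 1.3131
y' = 5 − 0.1250·(cos -1.4764 − cos 0.5236) = 5.0965

(1.3131, 5.0965, -1.4764)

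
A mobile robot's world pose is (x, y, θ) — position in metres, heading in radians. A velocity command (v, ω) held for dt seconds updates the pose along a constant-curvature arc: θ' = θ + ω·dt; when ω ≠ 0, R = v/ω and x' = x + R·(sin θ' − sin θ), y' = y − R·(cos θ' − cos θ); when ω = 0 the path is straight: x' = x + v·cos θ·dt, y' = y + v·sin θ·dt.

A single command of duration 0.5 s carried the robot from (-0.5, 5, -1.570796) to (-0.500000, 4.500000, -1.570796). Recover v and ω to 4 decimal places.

v = 1.0000, ω = 0.0000

Δθ = -1.570796 − -1.570796 = 0.000000
ω = Δθ/dt = 0.000000/0.5 = 0.0000
ω = 0 → v = (Δx·cos θ + Δy·sin θ)/dt = 1.0000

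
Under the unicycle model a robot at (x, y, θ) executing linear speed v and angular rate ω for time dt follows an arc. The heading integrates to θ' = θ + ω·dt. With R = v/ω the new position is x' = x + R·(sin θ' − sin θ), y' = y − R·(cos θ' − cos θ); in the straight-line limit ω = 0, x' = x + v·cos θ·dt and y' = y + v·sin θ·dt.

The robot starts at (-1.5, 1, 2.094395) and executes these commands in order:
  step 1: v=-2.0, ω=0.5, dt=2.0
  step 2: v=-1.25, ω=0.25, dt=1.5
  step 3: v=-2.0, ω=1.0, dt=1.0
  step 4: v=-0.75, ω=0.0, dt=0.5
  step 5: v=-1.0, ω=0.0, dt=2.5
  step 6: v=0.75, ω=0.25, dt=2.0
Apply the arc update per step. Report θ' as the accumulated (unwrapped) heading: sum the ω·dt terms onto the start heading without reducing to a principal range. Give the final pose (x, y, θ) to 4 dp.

(5.6206, 1.9836, 4.9694)

step 1: θ'=3.0944 (R=-4.0000) → pose (1.7754, -0.9955, 3.0944)
step 2: θ'=3.4694 (R=-5.0000) → pose (3.6211, -0.7349, 3.4694)
step 3: θ'=4.4694 (R=-2.0000) → pose (4.9184, 0.6774, 4.4694)
step 4: θ'=4.4694 (straight) → pose (5.0086, 1.0414, 4.4694)
step 5: θ'=4.4694 (straight) → pose (5.6102, 3.4679, 4.4694)
step 6: θ'=4.9694 (R=3.0000) → pose (5.6206, 1.9836, 4.9694)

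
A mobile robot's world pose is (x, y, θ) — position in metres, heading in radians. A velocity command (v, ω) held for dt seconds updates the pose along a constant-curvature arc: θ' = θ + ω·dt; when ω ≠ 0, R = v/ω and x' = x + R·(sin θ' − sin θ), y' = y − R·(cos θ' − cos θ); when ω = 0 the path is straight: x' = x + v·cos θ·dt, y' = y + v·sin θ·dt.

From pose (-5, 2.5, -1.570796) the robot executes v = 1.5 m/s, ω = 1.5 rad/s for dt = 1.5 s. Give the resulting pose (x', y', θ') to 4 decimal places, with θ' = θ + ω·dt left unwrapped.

(-3.3718, 1.7219, 0.6792)

θ' = -1.5708 + 1.5·1.5 = 0.6792
R = v/ω = 1.5/1.5 = 1.0000
x' = -5 + 1.0000·(sin 0.6792 − sin -1.5708) = -3.3718
y' = 2.5 − 1.0000·(cos 0.6792 − cos -1.5708) = 1.7219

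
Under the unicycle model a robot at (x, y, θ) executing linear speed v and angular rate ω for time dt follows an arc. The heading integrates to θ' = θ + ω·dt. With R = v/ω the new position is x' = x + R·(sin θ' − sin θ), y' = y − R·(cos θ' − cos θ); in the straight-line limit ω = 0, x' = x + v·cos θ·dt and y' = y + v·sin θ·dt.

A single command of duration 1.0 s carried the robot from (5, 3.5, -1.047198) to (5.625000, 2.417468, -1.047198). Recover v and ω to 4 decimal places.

Δθ = -1.047198 − -1.047198 = 0.000000
ω = Δθ/dt = 0.000000/1.0 = 0.0000
ω = 0 → v = (Δx·cos θ + Δy·sin θ)/dt = 1.2500

v = 1.2500, ω = 0.0000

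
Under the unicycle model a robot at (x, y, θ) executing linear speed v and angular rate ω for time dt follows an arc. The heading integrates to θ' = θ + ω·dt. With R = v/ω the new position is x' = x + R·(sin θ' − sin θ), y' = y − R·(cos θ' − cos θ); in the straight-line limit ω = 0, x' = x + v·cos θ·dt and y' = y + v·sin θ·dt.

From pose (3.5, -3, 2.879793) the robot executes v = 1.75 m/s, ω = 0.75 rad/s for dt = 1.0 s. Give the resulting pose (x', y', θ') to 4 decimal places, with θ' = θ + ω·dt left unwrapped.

(1.8017, -3.1931, 3.6298)

θ' = 2.8798 + 0.75·1.0 = 3.6298
R = v/ω = 1.75/0.75 = 2.3333
x' = 3.5 + 2.3333·(sin 3.6298 − sin 2.8798) = 1.8017
y' = -3 − 2.3333·(cos 3.6298 − cos 2.8798) = -3.1931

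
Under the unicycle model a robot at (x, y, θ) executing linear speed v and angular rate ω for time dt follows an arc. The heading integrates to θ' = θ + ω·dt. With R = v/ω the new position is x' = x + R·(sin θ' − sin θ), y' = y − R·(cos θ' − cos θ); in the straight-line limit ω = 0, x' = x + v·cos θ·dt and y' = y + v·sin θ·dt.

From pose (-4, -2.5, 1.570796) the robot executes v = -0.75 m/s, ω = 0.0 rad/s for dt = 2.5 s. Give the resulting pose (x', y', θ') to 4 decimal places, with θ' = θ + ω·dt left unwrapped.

θ' = 1.5708 + 0.0·2.5 = 1.5708
ω = 0 → straight: x' = -4 + -0.75·cos(1.5708)·2.5 = -4.0000
y' = -2.5 + -0.75·sin(1.5708)·2.5 = -4.3750

(-4.0000, -4.3750, 1.5708)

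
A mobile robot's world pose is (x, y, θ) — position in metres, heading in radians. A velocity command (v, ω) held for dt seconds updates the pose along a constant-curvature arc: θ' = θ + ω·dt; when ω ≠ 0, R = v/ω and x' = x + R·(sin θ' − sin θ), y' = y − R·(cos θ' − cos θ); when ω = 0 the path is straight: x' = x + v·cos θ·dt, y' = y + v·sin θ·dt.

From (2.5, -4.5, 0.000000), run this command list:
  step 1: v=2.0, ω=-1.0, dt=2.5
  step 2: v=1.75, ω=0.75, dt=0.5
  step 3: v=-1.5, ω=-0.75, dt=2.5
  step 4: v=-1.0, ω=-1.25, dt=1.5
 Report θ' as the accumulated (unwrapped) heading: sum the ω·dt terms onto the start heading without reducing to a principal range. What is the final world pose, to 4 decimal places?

step 1: θ'=-2.5000 (R=-2.0000) → pose (3.6969, -8.1023, -2.5000)
step 2: θ'=-2.1250 (R=2.3333) → pose (3.1093, -8.7437, -2.1250)
step 3: θ'=-4.0000 (R=2.0000) → pose (6.3235, -8.4889, -4.0000)
step 4: θ'=-5.8750 (R=0.8000) → pose (6.0357, -9.7461, -5.8750)

(6.0357, -9.7461, -5.8750)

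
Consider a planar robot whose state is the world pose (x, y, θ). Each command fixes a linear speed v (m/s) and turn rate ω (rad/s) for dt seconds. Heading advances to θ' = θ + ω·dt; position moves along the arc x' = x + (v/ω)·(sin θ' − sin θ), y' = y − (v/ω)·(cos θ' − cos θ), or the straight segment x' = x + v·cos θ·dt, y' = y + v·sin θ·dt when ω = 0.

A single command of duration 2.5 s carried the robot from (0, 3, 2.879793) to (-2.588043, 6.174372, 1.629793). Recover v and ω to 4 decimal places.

v = 1.7500, ω = -0.5000

Δθ = 1.629793 − 2.879793 = -1.250000
ω = Δθ/dt = -1.250000/2.5 = -0.5000
R = −Δy/(cos θ' − cos θ) = -3.5000
v = R·ω = -3.5000·-0.5000 = 1.7500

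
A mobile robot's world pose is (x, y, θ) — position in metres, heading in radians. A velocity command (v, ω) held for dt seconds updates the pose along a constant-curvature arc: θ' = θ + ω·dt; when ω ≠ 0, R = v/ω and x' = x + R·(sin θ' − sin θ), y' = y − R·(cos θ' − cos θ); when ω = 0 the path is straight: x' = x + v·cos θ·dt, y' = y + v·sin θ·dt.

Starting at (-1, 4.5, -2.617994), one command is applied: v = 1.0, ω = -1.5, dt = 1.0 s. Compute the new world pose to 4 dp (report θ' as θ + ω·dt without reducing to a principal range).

θ' = -2.6180 + -1.5·1.0 = -4.1180
R = v/ω = 1.0/-1.5 = -0.6667
x' = -1 + -0.6667·(sin -4.1180 − sin -2.6180) = -1.8857
y' = 4.5 − -0.6667·(cos -4.1180 − cos -2.6180) = 4.7040

(-1.8857, 4.7040, -4.1180)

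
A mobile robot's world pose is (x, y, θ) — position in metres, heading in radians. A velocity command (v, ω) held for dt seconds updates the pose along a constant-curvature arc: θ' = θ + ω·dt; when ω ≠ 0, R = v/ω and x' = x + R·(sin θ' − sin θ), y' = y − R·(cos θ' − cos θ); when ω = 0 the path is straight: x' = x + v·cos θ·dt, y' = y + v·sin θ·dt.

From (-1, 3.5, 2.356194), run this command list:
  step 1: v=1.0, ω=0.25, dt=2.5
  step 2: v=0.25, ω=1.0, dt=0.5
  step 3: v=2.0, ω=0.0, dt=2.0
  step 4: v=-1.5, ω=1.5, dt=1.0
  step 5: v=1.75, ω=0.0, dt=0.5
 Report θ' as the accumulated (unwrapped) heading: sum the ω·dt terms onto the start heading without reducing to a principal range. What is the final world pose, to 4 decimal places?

step 1: θ'=2.9812 (R=4.0000) → pose (-3.1896, 4.6202, 2.9812)
step 2: θ'=3.4812 (R=0.2500) → pose (-3.3128, 4.6092, 3.4812)
step 3: θ'=3.4812 (straight) → pose (-7.0843, 3.2767, 3.4812)
step 4: θ'=4.9812 (R=-1.0000) → pose (-6.4534, 4.4852, 4.9812)
step 5: θ'=4.9812 (straight) → pose (-6.2210, 3.6416, 4.9812)

(-6.2210, 3.6416, 4.9812)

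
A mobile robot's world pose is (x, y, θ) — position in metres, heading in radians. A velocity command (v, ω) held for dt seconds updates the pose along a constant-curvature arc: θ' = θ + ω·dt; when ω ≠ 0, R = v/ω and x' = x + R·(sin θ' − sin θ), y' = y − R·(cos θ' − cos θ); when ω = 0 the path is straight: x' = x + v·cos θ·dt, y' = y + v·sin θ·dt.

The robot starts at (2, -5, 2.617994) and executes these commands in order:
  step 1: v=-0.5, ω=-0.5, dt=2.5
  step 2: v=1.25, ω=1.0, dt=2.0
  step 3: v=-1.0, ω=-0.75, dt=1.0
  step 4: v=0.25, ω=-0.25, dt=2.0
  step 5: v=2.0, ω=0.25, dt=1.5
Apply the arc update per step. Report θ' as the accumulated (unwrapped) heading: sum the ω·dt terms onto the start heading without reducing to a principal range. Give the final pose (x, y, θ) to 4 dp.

(-0.4128, -2.1834, 2.4930)

step 1: θ'=1.3680 (R=1.0000) → pose (2.4795, -6.0674, 1.3680)
step 2: θ'=3.3680 (R=1.2500) → pose (0.9745, -4.5976, 3.3680)
step 3: θ'=2.6180 (R=1.3333) → pose (1.9405, -4.7422, 2.6180)
step 4: θ'=2.1180 (R=-1.0000) → pose (1.5865, -4.3964, 2.1180)
step 5: θ'=2.4930 (R=8.0000) → pose (-0.4128, -2.1834, 2.4930)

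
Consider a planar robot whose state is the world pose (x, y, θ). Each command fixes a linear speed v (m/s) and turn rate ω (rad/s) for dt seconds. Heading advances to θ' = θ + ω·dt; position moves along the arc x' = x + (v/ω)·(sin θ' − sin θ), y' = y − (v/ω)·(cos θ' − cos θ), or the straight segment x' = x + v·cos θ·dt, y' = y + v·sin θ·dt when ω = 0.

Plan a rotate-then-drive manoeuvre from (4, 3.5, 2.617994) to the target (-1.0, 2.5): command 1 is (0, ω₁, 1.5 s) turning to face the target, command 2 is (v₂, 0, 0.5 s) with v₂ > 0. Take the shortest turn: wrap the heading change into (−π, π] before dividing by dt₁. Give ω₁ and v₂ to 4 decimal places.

ω₁ = 0.4807, v₂ = 10.1980

heading to target = atan2(2.5−3.5, -1−4) = -2.9442
Δθ = wrap(-2.9442 − 2.6180) = 0.7210; ω₁ = Δθ/dt₁ = 0.4807
distance = √((-1−4)² + (2.5−3.5)²) = 5.0990; v₂ = distance/dt₂ = 10.1980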